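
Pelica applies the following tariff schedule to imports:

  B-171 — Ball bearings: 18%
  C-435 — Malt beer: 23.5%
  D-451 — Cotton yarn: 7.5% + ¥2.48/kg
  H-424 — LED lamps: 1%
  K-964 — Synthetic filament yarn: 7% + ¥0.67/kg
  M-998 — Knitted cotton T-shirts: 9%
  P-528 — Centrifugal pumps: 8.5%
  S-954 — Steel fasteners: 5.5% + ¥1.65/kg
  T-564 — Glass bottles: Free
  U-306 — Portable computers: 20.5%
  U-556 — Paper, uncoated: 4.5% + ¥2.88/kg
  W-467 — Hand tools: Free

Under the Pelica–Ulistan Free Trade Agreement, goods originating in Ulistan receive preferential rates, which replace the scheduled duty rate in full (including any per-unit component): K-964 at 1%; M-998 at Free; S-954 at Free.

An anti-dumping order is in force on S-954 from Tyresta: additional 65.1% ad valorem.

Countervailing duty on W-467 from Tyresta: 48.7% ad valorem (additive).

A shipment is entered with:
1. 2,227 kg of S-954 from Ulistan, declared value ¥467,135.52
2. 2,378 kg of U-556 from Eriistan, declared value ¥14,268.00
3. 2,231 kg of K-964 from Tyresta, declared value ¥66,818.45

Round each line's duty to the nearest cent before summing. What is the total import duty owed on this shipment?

¥13,662.76

Line 1 (S-954, Ulistan, 2,227 kg, ¥467,135.52):
Base rate for S-954 is 5.5% + ¥1.65/kg.
Origin Ulistan qualifies under the Pelica–Ulistan agreement and S-954 is covered: preferential rate Free applies instead.
The additional-duty order on S-954 targets Tyresta, not Ulistan; it does not apply.
Duty = ¥467,135.52 × 0% = ¥0.00.
Line 2 (U-556, Eriistan, 2,378 kg, ¥14,268.00):
Base rate for U-556 is 4.5% + ¥2.88/kg.
Duty = ¥14,268.00 × 4.5% + 2,378 × ¥2.88 = ¥7,490.70.
Line 3 (K-964, Tyresta, 2,231 kg, ¥66,818.45):
Base rate for K-964 is 7% + ¥0.67/kg.
K-964 has an FTA preferential rate, but origin Tyresta is not Ulistan; base rate stands.
Duty = ¥66,818.45 × 7% + 2,231 × ¥0.67 = ¥6,172.06.
Total = ¥0.00 + ¥7,490.70 + ¥6,172.06 = ¥13,662.76.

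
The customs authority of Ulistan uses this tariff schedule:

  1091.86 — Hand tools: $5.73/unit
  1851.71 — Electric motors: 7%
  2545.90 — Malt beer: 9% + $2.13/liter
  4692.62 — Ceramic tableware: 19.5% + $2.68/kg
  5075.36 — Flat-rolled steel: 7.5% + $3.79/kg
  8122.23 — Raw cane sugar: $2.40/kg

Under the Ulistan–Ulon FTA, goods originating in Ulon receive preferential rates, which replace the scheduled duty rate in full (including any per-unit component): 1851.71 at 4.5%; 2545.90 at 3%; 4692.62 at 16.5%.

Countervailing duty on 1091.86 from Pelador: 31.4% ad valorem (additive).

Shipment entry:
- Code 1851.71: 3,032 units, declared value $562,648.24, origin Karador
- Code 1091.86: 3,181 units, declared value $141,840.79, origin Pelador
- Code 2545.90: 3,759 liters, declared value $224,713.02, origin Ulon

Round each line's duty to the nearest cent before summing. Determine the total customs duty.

Line 1 (1851.71, Karador, 3,032 units, $562,648.24):
Base rate for 1851.71 is 7%.
1851.71 has an FTA preferential rate, but origin Karador is not Ulon; base rate stands.
Duty = $562,648.24 × 7% = $39,385.38.
Line 2 (1091.86, Pelador, 3,181 units, $141,840.79):
Base rate for 1091.86 is $5.73/unit.
Additional duty on 1091.86 from Pelador: +31.4% ad valorem. Applied ad valorem rate = 31.4%.
Duty = $141,840.79 × 31.4% + 3,181 × $5.73 = $62,765.14.
Line 3 (2545.90, Ulon, 3,759 liters, $224,713.02):
Base rate for 2545.90 is 9% + $2.13/liter.
Origin Ulon qualifies under the Ulistan–Ulon agreement and 2545.90 is covered: preferential rate 3% applies instead.
Duty = $224,713.02 × 3% = $6,741.39.
Total = $39,385.38 + $62,765.14 + $6,741.39 = $108,891.91.

$108,891.91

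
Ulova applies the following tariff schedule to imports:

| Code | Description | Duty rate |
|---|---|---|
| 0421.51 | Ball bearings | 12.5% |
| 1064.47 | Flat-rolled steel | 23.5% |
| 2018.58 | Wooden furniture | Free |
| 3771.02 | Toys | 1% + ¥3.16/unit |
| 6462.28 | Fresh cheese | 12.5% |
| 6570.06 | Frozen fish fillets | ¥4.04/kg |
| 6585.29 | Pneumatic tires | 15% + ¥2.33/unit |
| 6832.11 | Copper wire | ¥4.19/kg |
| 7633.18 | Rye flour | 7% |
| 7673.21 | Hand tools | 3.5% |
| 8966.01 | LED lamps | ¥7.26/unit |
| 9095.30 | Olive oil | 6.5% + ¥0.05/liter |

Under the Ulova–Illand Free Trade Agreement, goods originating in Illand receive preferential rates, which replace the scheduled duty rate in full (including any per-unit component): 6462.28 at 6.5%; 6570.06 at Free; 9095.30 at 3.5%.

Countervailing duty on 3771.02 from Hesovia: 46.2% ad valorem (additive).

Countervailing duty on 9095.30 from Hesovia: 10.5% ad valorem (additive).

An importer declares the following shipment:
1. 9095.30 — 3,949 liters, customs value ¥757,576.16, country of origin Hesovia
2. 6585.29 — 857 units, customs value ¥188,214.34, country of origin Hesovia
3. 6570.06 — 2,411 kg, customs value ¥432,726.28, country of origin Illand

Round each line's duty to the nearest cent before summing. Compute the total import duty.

¥159,214.36

Line 1 (9095.30, Hesovia, 3,949 liters, ¥757,576.16):
Base rate for 9095.30 is 6.5% + ¥0.05/liter.
9095.30 has an FTA preferential rate, but origin Hesovia is not Illand; base rate stands.
Additional duty on 9095.30 from Hesovia: +10.5%. Applied ad valorem rate: 6.5% + 10.5% = 17%.
Duty = ¥757,576.16 × 17% + 3,949 × ¥0.05 = ¥128,985.40.
Line 2 (6585.29, Hesovia, 857 units, ¥188,214.34):
Base rate for 6585.29 is 15% + ¥2.33/unit.
Duty = ¥188,214.34 × 15% + 857 × ¥2.33 = ¥30,228.96.
Line 3 (6570.06, Illand, 2,411 kg, ¥432,726.28):
Base rate for 6570.06 is ¥4.04/kg.
Origin Illand qualifies under the Ulova–Illand agreement and 6570.06 is covered: preferential rate Free applies instead.
Duty = ¥432,726.28 × 0% = ¥0.00.
Total = ¥128,985.40 + ¥30,228.96 + ¥0.00 = ¥159,214.36.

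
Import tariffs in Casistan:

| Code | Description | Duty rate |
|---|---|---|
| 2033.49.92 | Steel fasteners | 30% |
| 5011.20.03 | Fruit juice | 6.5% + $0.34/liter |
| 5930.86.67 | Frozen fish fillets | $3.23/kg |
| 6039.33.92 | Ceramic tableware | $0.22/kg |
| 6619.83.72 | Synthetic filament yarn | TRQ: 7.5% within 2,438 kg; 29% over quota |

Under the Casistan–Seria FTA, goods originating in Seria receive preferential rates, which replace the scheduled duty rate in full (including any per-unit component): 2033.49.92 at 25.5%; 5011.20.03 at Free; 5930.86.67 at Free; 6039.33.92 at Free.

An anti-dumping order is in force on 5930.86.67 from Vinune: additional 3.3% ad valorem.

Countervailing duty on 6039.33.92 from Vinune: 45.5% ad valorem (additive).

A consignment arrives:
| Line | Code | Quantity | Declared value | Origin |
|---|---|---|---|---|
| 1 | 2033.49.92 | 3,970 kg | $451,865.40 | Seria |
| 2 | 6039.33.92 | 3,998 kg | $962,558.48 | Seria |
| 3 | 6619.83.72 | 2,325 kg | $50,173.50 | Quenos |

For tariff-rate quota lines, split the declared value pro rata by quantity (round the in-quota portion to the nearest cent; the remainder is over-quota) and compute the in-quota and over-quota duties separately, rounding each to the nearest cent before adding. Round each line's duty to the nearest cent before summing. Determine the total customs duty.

$118,988.69

Line 1 (2033.49.92, Seria, 3,970 kg, $451,865.40):
Base rate for 2033.49.92 is 30%.
Origin Seria qualifies under the Casistan–Seria agreement and 2033.49.92 is covered: preferential rate 25.5% applies instead.
Duty = $451,865.40 × 25.5% = $115,225.68.
Line 2 (6039.33.92, Seria, 3,998 kg, $962,558.48):
Base rate for 6039.33.92 is $0.22/kg.
Origin Seria qualifies under the Casistan–Seria agreement and 6039.33.92 is covered: preferential rate Free applies instead.
The additional-duty order on 6039.33.92 targets Vinune, not Seria; it does not apply.
Duty = $962,558.48 × 0% = $0.00.
Line 3 (6619.83.72, Quenos, 2,325 kg, $50,173.50):
Code 6619.83.72 is under a tariff-rate quota (threshold 2,438 kg). Quantity 2,325 kg is within the quota, so the in-quota rate 7.5% applies to the full value.
Duty = $50,173.50 × 7.5% = $3,763.01.
Total = $115,225.68 + $0.00 + $3,763.01 = $118,988.69.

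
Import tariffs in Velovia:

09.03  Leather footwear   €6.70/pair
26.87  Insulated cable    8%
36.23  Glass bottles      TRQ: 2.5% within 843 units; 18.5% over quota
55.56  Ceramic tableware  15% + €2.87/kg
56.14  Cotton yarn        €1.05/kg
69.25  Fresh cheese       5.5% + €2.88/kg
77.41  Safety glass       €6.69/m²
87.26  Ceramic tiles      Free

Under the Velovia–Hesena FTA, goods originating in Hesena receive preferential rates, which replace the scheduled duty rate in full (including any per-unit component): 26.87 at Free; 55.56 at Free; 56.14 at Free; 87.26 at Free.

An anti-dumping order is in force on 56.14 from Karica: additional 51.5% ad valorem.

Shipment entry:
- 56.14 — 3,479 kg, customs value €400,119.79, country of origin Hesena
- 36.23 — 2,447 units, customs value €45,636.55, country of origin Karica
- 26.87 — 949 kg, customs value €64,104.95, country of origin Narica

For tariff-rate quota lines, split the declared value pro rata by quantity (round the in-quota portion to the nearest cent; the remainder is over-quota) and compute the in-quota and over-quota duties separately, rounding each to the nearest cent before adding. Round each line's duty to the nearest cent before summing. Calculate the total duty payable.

€11,055.65

Line 1 (56.14, Hesena, 3,479 kg, €400,119.79):
Base rate for 56.14 is €1.05/kg.
Origin Hesena qualifies under the Velovia–Hesena agreement and 56.14 is covered: preferential rate Free applies instead.
The additional-duty order on 56.14 targets Karica, not Hesena; it does not apply.
Duty = €400,119.79 × 0% = €0.00.
Line 2 (36.23, Karica, 2,447 units, €45,636.55):
Code 36.23 is under a tariff-rate quota (threshold 843 units). In-quota: 843 units at 2.5%; over-quota: 1,604 units at 18.5%.
Pro-rata value split: in-quota = €45,636.55 × 843/2,447 = €15,721.95; over-quota = €45,636.55 − €15,721.95 = €29,914.60.
In-quota duty = €15,721.95 × 2.5% = €393.05. Over-quota duty = €29,914.60 × 18.5% = €5,534.20.
Line duty = €393.05 + €5,534.20 = €5,927.25.
Line 3 (26.87, Narica, 949 kg, €64,104.95):
Base rate for 26.87 is 8%.
26.87 has an FTA preferential rate, but origin Narica is not Hesena; base rate stands.
Duty = €64,104.95 × 8% = €5,128.40.
Total = €0.00 + €5,927.25 + €5,128.40 = €11,055.65.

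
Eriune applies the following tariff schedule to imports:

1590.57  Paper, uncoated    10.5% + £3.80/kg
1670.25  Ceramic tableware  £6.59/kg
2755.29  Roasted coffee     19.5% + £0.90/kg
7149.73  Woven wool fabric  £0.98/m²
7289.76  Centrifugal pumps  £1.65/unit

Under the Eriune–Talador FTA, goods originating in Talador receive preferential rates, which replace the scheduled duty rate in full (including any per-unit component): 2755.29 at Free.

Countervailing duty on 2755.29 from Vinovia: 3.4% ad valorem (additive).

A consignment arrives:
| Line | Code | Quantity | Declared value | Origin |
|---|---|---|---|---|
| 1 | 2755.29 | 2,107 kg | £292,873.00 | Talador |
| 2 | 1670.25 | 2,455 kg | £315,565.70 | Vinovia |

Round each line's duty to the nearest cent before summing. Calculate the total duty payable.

£16,178.45

Line 1 (2755.29, Talador, 2,107 kg, £292,873.00):
Base rate for 2755.29 is 19.5% + £0.90/kg.
Origin Talador qualifies under the Eriune–Talador agreement and 2755.29 is covered: preferential rate Free applies instead.
The additional-duty order on 2755.29 targets Vinovia, not Talador; it does not apply.
Duty = £292,873.00 × 0% = £0.00.
Line 2 (1670.25, Vinovia, 2,455 kg, £315,565.70):
Base rate for 1670.25 is £6.59/kg.
Duty = 2,455 × £6.59 = £16,178.45.
Total = £0.00 + £16,178.45 = £16,178.45.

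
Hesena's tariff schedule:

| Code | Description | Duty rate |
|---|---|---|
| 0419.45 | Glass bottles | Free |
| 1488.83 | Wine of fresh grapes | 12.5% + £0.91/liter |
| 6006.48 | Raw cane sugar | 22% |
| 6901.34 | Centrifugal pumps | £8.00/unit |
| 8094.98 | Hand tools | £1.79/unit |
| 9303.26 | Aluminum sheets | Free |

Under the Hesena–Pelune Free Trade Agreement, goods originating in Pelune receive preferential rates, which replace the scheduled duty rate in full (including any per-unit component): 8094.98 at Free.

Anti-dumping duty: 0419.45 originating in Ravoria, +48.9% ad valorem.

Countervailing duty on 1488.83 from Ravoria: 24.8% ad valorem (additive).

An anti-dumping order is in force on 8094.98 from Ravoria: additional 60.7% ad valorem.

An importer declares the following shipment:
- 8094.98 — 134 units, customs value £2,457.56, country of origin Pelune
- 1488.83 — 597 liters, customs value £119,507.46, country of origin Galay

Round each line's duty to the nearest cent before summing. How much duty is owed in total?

Line 1 (8094.98, Pelune, 134 units, £2,457.56):
Base rate for 8094.98 is £1.79/unit.
Origin Pelune qualifies under the Hesena–Pelune agreement and 8094.98 is covered: preferential rate Free applies instead.
The additional-duty order on 8094.98 targets Ravoria, not Pelune; it does not apply.
Duty = £2,457.56 × 0% = £0.00.
Line 2 (1488.83, Galay, 597 liters, £119,507.46):
Base rate for 1488.83 is 12.5% + £0.91/liter.
The additional-duty order on 1488.83 targets Ravoria, not Galay; it does not apply.
Duty = £119,507.46 × 12.5% + 597 × £0.91 = £15,481.70.
Total = £0.00 + £15,481.70 = £15,481.70.

£15,481.70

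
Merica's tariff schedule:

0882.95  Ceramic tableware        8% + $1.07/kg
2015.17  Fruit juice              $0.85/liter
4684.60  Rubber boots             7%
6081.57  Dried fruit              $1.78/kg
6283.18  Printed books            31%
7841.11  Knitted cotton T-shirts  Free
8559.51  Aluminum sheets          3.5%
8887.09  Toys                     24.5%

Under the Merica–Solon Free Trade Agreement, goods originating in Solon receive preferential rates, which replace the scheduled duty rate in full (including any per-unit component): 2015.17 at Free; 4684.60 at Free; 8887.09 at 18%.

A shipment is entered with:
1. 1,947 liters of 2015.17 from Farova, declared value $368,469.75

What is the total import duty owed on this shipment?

$1,654.95

Line 1 (2015.17, Farova, 1,947 liters, $368,469.75):
Base rate for 2015.17 is $0.85/liter.
2015.17 has an FTA preferential rate, but origin Farova is not Solon; base rate stands.
Duty = 1,947 × $0.85 = $1,654.95.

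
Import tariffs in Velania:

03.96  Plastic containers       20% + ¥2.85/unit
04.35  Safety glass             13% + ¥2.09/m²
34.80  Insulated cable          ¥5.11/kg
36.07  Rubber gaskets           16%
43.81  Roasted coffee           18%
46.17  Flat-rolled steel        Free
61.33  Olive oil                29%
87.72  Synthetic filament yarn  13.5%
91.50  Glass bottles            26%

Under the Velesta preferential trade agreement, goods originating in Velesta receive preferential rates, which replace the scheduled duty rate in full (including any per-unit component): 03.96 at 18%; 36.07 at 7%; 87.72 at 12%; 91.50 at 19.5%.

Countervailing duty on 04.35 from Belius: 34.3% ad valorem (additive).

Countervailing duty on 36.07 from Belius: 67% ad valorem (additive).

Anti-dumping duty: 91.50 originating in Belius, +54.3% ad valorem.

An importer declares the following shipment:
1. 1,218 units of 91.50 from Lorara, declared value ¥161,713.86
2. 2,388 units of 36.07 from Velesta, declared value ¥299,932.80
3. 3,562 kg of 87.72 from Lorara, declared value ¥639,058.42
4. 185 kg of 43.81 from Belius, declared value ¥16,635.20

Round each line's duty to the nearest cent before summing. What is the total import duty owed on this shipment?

¥152,308.13

Line 1 (91.50, Lorara, 1,218 units, ¥161,713.86):
Base rate for 91.50 is 26%.
91.50 has an FTA preferential rate, but origin Lorara is not Velesta; base rate stands.
The additional-duty order on 91.50 targets Belius, not Lorara; it does not apply.
Duty = ¥161,713.86 × 26% = ¥42,045.60.
Line 2 (36.07, Velesta, 2,388 units, ¥299,932.80):
Base rate for 36.07 is 16%.
Origin Velesta qualifies under the Velania–Velesta agreement and 36.07 is covered: preferential rate 7% applies instead.
The additional-duty order on 36.07 targets Belius, not Velesta; it does not apply.
Duty = ¥299,932.80 × 7% = ¥20,995.30.
Line 3 (87.72, Lorara, 3,562 kg, ¥639,058.42):
Base rate for 87.72 is 13.5%.
87.72 has an FTA preferential rate, but origin Lorara is not Velesta; base rate stands.
Duty = ¥639,058.42 × 13.5% = ¥86,272.89.
Line 4 (43.81, Belius, 185 kg, ¥16,635.20):
Base rate for 43.81 is 18%.
Duty = ¥16,635.20 × 18% = ¥2,994.34.
Total = ¥42,045.60 + ¥20,995.30 + ¥86,272.89 + ¥2,994.34 = ¥152,308.13.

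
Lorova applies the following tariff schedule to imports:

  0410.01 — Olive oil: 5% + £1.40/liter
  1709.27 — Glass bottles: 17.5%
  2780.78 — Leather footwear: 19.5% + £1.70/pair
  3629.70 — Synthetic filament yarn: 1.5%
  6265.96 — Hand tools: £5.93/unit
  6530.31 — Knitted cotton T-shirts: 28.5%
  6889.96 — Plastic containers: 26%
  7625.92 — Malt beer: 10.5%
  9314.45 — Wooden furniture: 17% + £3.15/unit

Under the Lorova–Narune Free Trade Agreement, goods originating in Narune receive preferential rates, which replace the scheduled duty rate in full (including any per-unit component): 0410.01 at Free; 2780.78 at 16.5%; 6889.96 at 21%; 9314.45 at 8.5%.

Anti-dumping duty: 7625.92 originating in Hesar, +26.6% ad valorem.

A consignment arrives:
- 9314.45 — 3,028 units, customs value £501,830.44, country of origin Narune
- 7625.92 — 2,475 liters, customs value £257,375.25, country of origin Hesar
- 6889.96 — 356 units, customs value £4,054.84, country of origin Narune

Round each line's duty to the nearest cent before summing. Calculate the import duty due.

Line 1 (9314.45, Narune, 3,028 units, £501,830.44):
Base rate for 9314.45 is 17% + £3.15/unit.
Origin Narune qualifies under the Lorova–Narune agreement and 9314.45 is covered: preferential rate 8.5% applies instead.
Duty = £501,830.44 × 8.5% = £42,655.59.
Line 2 (7625.92, Hesar, 2,475 liters, £257,375.25):
Base rate for 7625.92 is 10.5%.
Additional duty on 7625.92 from Hesar: +26.6%. Applied ad valorem rate: 10.5% + 26.6% = 37.1%.
Duty = £257,375.25 × 37.1% = £95,486.22.
Line 3 (6889.96, Narune, 356 units, £4,054.84):
Base rate for 6889.96 is 26%.
Origin Narune qualifies under the Lorova–Narune agreement and 6889.96 is covered: preferential rate 21% applies instead.
Duty = £4,054.84 × 21% = £851.52.
Total = £42,655.59 + £95,486.22 + £851.52 = £138,993.33.

£138,993.33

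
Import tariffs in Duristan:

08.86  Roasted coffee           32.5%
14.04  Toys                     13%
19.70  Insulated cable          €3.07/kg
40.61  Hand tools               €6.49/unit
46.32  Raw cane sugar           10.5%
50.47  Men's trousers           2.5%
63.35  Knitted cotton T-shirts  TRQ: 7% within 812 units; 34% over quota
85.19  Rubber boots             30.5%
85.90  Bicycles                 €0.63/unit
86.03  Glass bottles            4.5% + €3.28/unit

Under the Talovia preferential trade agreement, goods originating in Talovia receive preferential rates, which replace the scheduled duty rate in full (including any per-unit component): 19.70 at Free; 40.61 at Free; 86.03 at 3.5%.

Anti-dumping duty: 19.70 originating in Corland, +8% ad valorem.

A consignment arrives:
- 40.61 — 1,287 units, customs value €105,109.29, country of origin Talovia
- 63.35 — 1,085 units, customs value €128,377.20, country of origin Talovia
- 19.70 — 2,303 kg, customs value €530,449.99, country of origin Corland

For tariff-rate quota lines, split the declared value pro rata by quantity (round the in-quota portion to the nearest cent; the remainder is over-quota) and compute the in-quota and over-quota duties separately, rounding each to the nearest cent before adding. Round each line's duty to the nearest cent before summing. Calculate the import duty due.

Line 1 (40.61, Talovia, 1,287 units, €105,109.29):
Base rate for 40.61 is €6.49/unit.
Origin Talovia qualifies under the Duristan–Talovia agreement and 40.61 is covered: preferential rate Free applies instead.
Duty = €105,109.29 × 0% = €0.00.
Line 2 (63.35, Talovia, 1,085 units, €128,377.20):
Code 63.35 is under a tariff-rate quota (threshold 812 units). In-quota: 812 units at 7%; over-quota: 273 units at 34%.
Pro-rata value split: in-quota = €128,377.20 × 812/1,085 = €96,075.84; over-quota = €128,377.20 − €96,075.84 = €32,301.36.
In-quota duty = €96,075.84 × 7% = €6,725.31. Over-quota duty = €32,301.36 × 34% = €10,982.46.
Line duty = €6,725.31 + €10,982.46 = €17,707.77.
Line 3 (19.70, Corland, 2,303 kg, €530,449.99):
Base rate for 19.70 is €3.07/kg.
19.70 has an FTA preferential rate, but origin Corland is not Talovia; base rate stands.
Additional duty on 19.70 from Corland: +8% ad valorem. Applied ad valorem rate = 8%.
Duty = €530,449.99 × 8% + 2,303 × €3.07 = €49,506.21.
Total = €0.00 + €17,707.77 + €49,506.21 = €67,213.98.

€67,213.98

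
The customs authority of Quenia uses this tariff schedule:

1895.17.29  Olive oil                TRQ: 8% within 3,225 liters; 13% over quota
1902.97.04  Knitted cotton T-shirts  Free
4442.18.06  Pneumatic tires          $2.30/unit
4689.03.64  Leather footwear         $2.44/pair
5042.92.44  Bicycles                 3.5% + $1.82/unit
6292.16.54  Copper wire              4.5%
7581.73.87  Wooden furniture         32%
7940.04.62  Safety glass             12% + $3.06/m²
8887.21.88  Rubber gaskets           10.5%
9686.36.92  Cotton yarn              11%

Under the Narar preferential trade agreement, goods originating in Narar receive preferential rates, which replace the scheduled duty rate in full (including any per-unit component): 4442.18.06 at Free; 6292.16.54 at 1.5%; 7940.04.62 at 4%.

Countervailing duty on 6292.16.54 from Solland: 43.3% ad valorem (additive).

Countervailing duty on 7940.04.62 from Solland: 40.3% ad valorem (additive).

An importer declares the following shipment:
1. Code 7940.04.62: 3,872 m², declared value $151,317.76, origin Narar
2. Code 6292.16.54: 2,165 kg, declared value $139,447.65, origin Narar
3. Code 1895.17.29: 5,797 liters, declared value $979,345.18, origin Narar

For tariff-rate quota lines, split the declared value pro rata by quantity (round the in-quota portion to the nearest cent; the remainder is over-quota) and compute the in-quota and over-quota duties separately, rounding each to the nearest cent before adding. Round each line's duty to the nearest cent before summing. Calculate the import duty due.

Line 1 (7940.04.62, Narar, 3,872 m², $151,317.76):
Base rate for 7940.04.62 is 12% + $3.06/m².
Origin Narar qualifies under the Quenia–Narar agreement and 7940.04.62 is covered: preferential rate 4% applies instead.
The additional-duty order on 7940.04.62 targets Solland, not Narar; it does not apply.
Duty = $151,317.76 × 4% = $6,052.71.
Line 2 (6292.16.54, Narar, 2,165 kg, $139,447.65):
Base rate for 6292.16.54 is 4.5%.
Origin Narar qualifies under the Quenia–Narar agreement and 6292.16.54 is covered: preferential rate 1.5% applies instead.
The additional-duty order on 6292.16.54 targets Solland, not Narar; it does not apply.
Duty = $139,447.65 × 1.5% = $2,091.71.
Line 3 (1895.17.29, Narar, 5,797 liters, $979,345.18):
Code 1895.17.29 is under a tariff-rate quota (threshold 3,225 liters). In-quota: 3,225 liters at 8%; over-quota: 2,572 liters at 13%.
Pro-rata value split: in-quota = $979,345.18 × 3,225/5,797 = $544,831.50; over-quota = $979,345.18 − $544,831.50 = $434,513.68.
In-quota duty = $544,831.50 × 8% = $43,586.52. Over-quota duty = $434,513.68 × 13% = $56,486.78.
Line duty = $43,586.52 + $56,486.78 = $100,073.30.
Total = $6,052.71 + $2,091.71 + $100,073.30 = $108,217.72.

$108,217.72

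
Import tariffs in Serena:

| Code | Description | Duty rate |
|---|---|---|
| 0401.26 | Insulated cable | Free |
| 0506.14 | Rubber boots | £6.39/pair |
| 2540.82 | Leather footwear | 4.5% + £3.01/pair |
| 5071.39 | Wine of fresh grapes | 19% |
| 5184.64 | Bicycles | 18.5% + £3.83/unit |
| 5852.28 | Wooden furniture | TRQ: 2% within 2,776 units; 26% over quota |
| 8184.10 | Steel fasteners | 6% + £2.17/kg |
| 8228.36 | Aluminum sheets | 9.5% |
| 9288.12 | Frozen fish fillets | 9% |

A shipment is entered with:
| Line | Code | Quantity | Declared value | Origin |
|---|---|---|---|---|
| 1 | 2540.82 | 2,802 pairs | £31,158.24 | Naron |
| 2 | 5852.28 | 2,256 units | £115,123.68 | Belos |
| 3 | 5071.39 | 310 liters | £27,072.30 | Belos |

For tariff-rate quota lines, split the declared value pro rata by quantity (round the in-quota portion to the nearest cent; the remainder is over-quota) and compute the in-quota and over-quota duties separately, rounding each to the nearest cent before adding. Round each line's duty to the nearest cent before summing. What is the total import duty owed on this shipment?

Line 1 (2540.82, Naron, 2,802 pairs, £31,158.24):
Base rate for 2540.82 is 4.5% + £3.01/pair.
Duty = £31,158.24 × 4.5% + 2,802 × £3.01 = £9,836.14.
Line 2 (5852.28, Belos, 2,256 units, £115,123.68):
Code 5852.28 is under a tariff-rate quota (threshold 2,776 units). Quantity 2,256 units is within the quota, so the in-quota rate 2% applies to the full value.
Duty = £115,123.68 × 2% = £2,302.47.
Line 3 (5071.39, Belos, 310 liters, £27,072.30):
Base rate for 5071.39 is 19%.
Duty = £27,072.30 × 19% = £5,143.74.
Total = £9,836.14 + £2,302.47 + £5,143.74 = £17,282.35.

£17,282.35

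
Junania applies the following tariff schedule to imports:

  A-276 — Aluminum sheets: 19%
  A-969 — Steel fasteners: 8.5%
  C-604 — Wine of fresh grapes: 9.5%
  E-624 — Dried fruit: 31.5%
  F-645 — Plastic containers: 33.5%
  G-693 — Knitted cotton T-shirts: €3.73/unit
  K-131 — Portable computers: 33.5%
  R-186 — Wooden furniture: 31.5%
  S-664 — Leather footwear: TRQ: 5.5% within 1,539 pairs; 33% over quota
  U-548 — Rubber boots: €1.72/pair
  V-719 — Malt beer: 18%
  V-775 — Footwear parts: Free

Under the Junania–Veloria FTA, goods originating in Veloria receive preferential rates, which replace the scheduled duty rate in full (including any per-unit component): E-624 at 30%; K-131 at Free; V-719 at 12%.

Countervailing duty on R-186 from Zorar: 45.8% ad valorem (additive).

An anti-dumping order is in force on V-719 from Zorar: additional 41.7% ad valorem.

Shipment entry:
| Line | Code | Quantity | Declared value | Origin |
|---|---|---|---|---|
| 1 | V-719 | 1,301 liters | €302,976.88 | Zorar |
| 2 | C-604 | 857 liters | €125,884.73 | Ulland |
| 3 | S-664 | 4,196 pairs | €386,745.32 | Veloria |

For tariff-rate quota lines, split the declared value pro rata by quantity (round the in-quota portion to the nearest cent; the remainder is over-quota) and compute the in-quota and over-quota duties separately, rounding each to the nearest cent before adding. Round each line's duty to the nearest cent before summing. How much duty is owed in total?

€281,453.56

Line 1 (V-719, Zorar, 1,301 liters, €302,976.88):
Base rate for V-719 is 18%.
V-719 has an FTA preferential rate, but origin Zorar is not Veloria; base rate stands.
Additional duty on V-719 from Zorar: +41.7%. Applied ad valorem rate: 18% + 41.7% = 59.7%.
Duty = €302,976.88 × 59.7% = €180,877.20.
Line 2 (C-604, Ulland, 857 liters, €125,884.73):
Base rate for C-604 is 9.5%.
Duty = €125,884.73 × 9.5% = €11,959.05.
Line 3 (S-664, Veloria, 4,196 pairs, €386,745.32):
Code S-664 is under a tariff-rate quota (threshold 1,539 pairs). In-quota: 1,539 pairs at 5.5%; over-quota: 2,657 pairs at 33%.
Pro-rata value split: in-quota = €386,745.32 × 1,539/4,196 = €141,849.63; over-quota = €386,745.32 − €141,849.63 = €244,895.69.
In-quota duty = €141,849.63 × 5.5% = €7,801.73. Over-quota duty = €244,895.69 × 33% = €80,815.58.
Line duty = €7,801.73 + €80,815.58 = €88,617.31.
Total = €180,877.20 + €11,959.05 + €88,617.31 = €281,453.56.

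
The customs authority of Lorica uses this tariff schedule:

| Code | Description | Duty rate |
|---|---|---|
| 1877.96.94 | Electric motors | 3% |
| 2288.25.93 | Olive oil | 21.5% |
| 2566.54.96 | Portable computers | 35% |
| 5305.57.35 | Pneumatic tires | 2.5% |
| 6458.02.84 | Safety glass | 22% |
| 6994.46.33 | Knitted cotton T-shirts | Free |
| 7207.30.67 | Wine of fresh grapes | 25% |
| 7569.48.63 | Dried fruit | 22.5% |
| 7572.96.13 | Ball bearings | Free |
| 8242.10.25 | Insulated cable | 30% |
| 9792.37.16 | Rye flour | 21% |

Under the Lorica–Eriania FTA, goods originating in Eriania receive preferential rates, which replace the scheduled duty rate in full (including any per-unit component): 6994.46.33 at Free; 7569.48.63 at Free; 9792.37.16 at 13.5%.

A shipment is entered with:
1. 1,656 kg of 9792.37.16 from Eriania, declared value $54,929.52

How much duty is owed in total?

$7,415.49

Line 1 (9792.37.16, Eriania, 1,656 kg, $54,929.52):
Base rate for 9792.37.16 is 21%.
Origin Eriania qualifies under the Lorica–Eriania agreement and 9792.37.16 is covered: preferential rate 13.5% applies instead.
Duty = $54,929.52 × 13.5% = $7,415.49.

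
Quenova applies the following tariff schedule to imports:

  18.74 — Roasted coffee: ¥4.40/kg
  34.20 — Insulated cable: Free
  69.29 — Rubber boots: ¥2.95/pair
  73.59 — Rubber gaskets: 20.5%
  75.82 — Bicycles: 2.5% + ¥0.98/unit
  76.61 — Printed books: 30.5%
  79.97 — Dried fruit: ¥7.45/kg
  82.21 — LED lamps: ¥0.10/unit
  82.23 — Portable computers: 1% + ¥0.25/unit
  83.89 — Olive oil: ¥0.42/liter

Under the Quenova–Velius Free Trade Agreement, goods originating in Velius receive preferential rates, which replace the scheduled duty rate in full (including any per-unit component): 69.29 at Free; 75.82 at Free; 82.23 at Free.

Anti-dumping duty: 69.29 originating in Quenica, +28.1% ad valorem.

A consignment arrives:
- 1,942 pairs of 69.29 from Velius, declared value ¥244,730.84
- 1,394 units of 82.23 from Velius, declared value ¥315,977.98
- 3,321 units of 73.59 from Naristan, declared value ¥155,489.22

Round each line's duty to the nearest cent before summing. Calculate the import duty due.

¥31,875.29

Line 1 (69.29, Velius, 1,942 pairs, ¥244,730.84):
Base rate for 69.29 is ¥2.95/pair.
Origin Velius qualifies under the Quenova–Velius agreement and 69.29 is covered: preferential rate Free applies instead.
The additional-duty order on 69.29 targets Quenica, not Velius; it does not apply.
Duty = ¥244,730.84 × 0% = ¥0.00.
Line 2 (82.23, Velius, 1,394 units, ¥315,977.98):
Base rate for 82.23 is 1% + ¥0.25/unit.
Origin Velius qualifies under the Quenova–Velius agreement and 82.23 is covered: preferential rate Free applies instead.
Duty = ¥315,977.98 × 0% = ¥0.00.
Line 3 (73.59, Naristan, 3,321 units, ¥155,489.22):
Base rate for 73.59 is 20.5%.
Duty = ¥155,489.22 × 20.5% = ¥31,875.29.
Total = ¥0.00 + ¥0.00 + ¥31,875.29 = ¥31,875.29.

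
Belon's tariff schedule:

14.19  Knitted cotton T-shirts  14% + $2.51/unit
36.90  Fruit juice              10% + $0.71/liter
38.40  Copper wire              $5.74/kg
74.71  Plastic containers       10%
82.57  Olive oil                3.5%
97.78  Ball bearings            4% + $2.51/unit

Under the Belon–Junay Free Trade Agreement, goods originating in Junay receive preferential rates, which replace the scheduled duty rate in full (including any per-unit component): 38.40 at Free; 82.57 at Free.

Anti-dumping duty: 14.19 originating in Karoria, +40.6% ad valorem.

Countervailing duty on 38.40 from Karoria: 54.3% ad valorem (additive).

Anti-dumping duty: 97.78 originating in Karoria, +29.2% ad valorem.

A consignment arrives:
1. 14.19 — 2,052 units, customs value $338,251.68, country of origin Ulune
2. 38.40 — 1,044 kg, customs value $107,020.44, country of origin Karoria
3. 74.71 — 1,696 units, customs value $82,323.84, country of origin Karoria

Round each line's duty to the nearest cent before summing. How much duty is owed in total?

$124,842.80

Line 1 (14.19, Ulune, 2,052 units, $338,251.68):
Base rate for 14.19 is 14% + $2.51/unit.
The additional-duty order on 14.19 targets Karoria, not Ulune; it does not apply.
Duty = $338,251.68 × 14% + 2,052 × $2.51 = $52,505.76.
Line 2 (38.40, Karoria, 1,044 kg, $107,020.44):
Base rate for 38.40 is $5.74/kg.
38.40 has an FTA preferential rate, but origin Karoria is not Junay; base rate stands.
Additional duty on 38.40 from Karoria: +54.3% ad valorem. Applied ad valorem rate = 54.3%.
Duty = $107,020.44 × 54.3% + 1,044 × $5.74 = $64,104.66.
Line 3 (74.71, Karoria, 1,696 units, $82,323.84):
Base rate for 74.71 is 10%.
Duty = $82,323.84 × 10% = $8,232.38.
Total = $52,505.76 + $64,104.66 + $8,232.38 = $124,842.80.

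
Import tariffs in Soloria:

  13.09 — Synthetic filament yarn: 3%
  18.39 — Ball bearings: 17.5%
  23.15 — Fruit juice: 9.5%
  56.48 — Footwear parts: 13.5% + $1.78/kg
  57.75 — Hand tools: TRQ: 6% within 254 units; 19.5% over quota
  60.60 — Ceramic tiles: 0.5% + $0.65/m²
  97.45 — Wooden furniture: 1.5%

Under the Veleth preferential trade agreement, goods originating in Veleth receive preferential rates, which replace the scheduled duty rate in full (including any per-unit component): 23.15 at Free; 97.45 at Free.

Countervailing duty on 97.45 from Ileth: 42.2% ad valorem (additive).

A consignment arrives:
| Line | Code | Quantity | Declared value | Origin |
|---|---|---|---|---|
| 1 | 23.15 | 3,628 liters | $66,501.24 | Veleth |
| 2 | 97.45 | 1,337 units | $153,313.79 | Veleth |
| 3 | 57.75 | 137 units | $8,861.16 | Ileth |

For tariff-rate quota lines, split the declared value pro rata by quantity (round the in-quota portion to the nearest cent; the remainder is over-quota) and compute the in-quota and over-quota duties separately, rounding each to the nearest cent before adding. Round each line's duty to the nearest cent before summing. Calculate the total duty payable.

Line 1 (23.15, Veleth, 3,628 liters, $66,501.24):
Base rate for 23.15 is 9.5%.
Origin Veleth qualifies under the Soloria–Veleth agreement and 23.15 is covered: preferential rate Free applies instead.
Duty = $66,501.24 × 0% = $0.00.
Line 2 (97.45, Veleth, 1,337 units, $153,313.79):
Base rate for 97.45 is 1.5%.
Origin Veleth qualifies under the Soloria–Veleth agreement and 97.45 is covered: preferential rate Free applies instead.
The additional-duty order on 97.45 targets Ileth, not Veleth; it does not apply.
Duty = $153,313.79 × 0% = $0.00.
Line 3 (57.75, Ileth, 137 units, $8,861.16):
Code 57.75 is under a tariff-rate quota (threshold 254 units). Quantity 137 units is within the quota, so the in-quota rate 6% applies to the full value.
Duty = $8,861.16 × 6% = $531.67.
Total = $0.00 + $0.00 + $531.67 = $531.67.

$531.67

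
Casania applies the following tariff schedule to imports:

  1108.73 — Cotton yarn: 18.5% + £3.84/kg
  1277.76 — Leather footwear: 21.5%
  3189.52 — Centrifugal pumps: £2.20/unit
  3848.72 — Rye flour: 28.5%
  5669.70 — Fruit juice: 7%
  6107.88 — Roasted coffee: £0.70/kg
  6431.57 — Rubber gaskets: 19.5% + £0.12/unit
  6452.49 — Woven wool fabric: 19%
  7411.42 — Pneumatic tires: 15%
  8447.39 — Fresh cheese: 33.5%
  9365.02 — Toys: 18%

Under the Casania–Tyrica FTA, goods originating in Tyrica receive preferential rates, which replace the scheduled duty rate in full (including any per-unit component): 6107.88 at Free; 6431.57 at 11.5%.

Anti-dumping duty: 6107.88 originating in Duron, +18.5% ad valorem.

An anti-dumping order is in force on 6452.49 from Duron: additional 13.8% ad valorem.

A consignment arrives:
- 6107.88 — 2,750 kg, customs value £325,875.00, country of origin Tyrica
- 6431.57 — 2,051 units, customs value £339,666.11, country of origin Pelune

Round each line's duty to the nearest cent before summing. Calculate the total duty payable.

£66,481.01

Line 1 (6107.88, Tyrica, 2,750 kg, £325,875.00):
Base rate for 6107.88 is £0.70/kg.
Origin Tyrica qualifies under the Casania–Tyrica agreement and 6107.88 is covered: preferential rate Free applies instead.
The additional-duty order on 6107.88 targets Duron, not Tyrica; it does not apply.
Duty = £325,875.00 × 0% = £0.00.
Line 2 (6431.57, Pelune, 2,051 units, £339,666.11):
Base rate for 6431.57 is 19.5% + £0.12/unit.
6431.57 has an FTA preferential rate, but origin Pelune is not Tyrica; base rate stands.
Duty = £339,666.11 × 19.5% + 2,051 × £0.12 = £66,481.01.
Total = £0.00 + £66,481.01 = £66,481.01.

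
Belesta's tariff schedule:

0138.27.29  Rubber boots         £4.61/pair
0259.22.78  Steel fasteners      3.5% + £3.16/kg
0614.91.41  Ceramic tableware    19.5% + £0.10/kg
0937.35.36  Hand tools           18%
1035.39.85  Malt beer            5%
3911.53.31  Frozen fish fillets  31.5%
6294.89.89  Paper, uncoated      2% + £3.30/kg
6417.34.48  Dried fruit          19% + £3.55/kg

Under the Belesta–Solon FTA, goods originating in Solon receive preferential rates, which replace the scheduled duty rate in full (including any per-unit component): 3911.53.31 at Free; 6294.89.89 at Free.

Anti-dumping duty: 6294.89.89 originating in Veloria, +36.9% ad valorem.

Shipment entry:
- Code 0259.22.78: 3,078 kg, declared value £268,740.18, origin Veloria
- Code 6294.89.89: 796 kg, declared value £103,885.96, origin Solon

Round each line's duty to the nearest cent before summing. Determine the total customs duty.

£19,132.39

Line 1 (0259.22.78, Veloria, 3,078 kg, £268,740.18):
Base rate for 0259.22.78 is 3.5% + £3.16/kg.
Duty = £268,740.18 × 3.5% + 3,078 × £3.16 = £19,132.39.
Line 2 (6294.89.89, Solon, 796 kg, £103,885.96):
Base rate for 6294.89.89 is 2% + £3.30/kg.
Origin Solon qualifies under the Belesta–Solon agreement and 6294.89.89 is covered: preferential rate Free applies instead.
The additional-duty order on 6294.89.89 targets Veloria, not Solon; it does not apply.
Duty = £103,885.96 × 0% = £0.00.
Total = £19,132.39 + £0.00 = £19,132.39.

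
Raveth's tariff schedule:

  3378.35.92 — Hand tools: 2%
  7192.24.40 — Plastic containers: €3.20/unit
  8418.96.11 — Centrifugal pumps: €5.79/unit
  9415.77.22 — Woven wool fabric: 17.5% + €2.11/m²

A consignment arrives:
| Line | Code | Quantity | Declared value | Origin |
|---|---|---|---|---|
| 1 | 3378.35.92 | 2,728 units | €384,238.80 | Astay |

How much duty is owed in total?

€7,684.78

Line 1 (3378.35.92, Astay, 2,728 units, €384,238.80):
Base rate for 3378.35.92 is 2%.
Duty = €384,238.80 × 2% = €7,684.78.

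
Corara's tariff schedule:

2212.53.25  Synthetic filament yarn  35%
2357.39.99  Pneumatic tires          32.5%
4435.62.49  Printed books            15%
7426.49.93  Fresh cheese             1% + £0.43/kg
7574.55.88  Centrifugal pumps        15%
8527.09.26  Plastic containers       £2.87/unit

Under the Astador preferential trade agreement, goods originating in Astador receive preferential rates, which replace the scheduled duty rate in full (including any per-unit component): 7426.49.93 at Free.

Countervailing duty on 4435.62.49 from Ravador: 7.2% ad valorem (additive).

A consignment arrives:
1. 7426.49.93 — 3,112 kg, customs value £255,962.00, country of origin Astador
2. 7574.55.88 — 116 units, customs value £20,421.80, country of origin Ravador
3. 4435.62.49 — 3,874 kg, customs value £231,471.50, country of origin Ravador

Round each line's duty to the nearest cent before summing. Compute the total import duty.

Line 1 (7426.49.93, Astador, 3,112 kg, £255,962.00):
Base rate for 7426.49.93 is 1% + £0.43/kg.
Origin Astador qualifies under the Corara–Astador agreement and 7426.49.93 is covered: preferential rate Free applies instead.
Duty = £255,962.00 × 0% = £0.00.
Line 2 (7574.55.88, Ravador, 116 units, £20,421.80):
Base rate for 7574.55.88 is 15%.
Duty = £20,421.80 × 15% = £3,063.27.
Line 3 (4435.62.49, Ravador, 3,874 kg, £231,471.50):
Base rate for 4435.62.49 is 15%.
Additional duty on 4435.62.49 from Ravador: +7.2%. Applied ad valorem rate: 15% + 7.2% = 22.2%.
Duty = £231,471.50 × 22.2% = £51,386.67.
Total = £0.00 + £3,063.27 + £51,386.67 = £54,449.94.

£54,449.94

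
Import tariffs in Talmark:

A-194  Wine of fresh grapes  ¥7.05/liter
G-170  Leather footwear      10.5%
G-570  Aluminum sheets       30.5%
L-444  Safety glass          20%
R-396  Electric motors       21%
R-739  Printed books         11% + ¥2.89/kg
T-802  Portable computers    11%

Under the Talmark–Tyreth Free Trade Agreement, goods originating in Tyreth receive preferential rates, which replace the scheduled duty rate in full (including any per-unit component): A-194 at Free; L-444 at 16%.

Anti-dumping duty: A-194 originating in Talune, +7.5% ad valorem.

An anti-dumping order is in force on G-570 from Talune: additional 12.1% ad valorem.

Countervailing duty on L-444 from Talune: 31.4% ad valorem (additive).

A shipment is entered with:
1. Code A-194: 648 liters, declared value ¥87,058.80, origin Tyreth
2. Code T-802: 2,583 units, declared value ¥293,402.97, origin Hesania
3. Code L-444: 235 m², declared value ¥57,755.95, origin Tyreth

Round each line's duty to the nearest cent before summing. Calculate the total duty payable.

Line 1 (A-194, Tyreth, 648 liters, ¥87,058.80):
Base rate for A-194 is ¥7.05/liter.
Origin Tyreth qualifies under the Talmark–Tyreth agreement and A-194 is covered: preferential rate Free applies instead.
The additional-duty order on A-194 targets Talune, not Tyreth; it does not apply.
Duty = ¥87,058.80 × 0% = ¥0.00.
Line 2 (T-802, Hesania, 2,583 units, ¥293,402.97):
Base rate for T-802 is 11%.
Duty = ¥293,402.97 × 11% = ¥32,274.33.
Line 3 (L-444, Tyreth, 235 m², ¥57,755.95):
Base rate for L-444 is 20%.
Origin Tyreth qualifies under the Talmark–Tyreth agreement and L-444 is covered: preferential rate 16% applies instead.
The additional-duty order on L-444 targets Talune, not Tyreth; it does not apply.
Duty = ¥57,755.95 × 16% = ¥9,240.95.
Total = ¥0.00 + ¥32,274.33 + ¥9,240.95 = ¥41,515.28.

¥41,515.28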